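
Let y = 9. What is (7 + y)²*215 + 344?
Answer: 55384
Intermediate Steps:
(7 + y)²*215 + 344 = (7 + 9)²*215 + 344 = 16²*215 + 344 = 256*215 + 344 = 55040 + 344 = 55384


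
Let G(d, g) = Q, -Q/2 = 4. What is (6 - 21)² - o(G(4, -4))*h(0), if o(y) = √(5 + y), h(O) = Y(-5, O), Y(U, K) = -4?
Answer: 225 + 4*I*√3 ≈ 225.0 + 6.9282*I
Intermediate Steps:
Q = -8 (Q = -2*4 = -8)
G(d, g) = -8
h(O) = -4
(6 - 21)² - o(G(4, -4))*h(0) = (6 - 21)² - √(5 - 8)*(-4) = (-15)² - √(-3)*(-4) = 225 - I*√3*(-4) = 225 - (-4)*I*√3 = 225 + 4*I*√3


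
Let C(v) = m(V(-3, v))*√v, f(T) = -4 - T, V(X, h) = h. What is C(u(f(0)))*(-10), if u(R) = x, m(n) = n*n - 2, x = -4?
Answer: -280*I ≈ -280.0*I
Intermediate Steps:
m(n) = -2 + n² (m(n) = n² - 2 = -2 + n²)
u(R) = -4
C(v) = √v*(-2 + v²) (C(v) = (-2 + v²)*√v = √v*(-2 + v²))
C(u(f(0)))*(-10) = (√(-4)*(-2 + (-4)²))*(-10) = ((2*I)*(-2 + 16))*(-10) = ((2*I)*14)*(-10) = (28*I)*(-10) = -280*I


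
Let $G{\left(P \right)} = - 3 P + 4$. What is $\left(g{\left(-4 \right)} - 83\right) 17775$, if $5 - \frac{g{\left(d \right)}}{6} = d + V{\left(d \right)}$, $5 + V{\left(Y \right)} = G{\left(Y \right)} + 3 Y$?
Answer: $-408825$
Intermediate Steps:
$G{\left(P \right)} = 4 - 3 P$
$V{\left(Y \right)} = -1$ ($V{\left(Y \right)} = -5 + \left(\left(4 - 3 Y\right) + 3 Y\right) = -5 + 4 = -1$)
$g{\left(d \right)} = 36 - 6 d$ ($g{\left(d \right)} = 30 - 6 \left(d - 1\right) = 30 - 6 \left(-1 + d\right) = 30 - \left(-6 + 6 d\right) = 36 - 6 d$)
$\left(g{\left(-4 \right)} - 83\right) 17775 = \left(\left(36 - -24\right) - 83\right) 17775 = \left(\left(36 + 24\right) - 83\right) 17775 = \left(60 - 83\right) 17775 = \left(-23\right) 17775 = -408825$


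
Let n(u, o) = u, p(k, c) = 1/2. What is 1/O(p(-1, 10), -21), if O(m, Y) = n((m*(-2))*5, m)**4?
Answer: 1/625 ≈ 0.0016000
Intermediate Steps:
p(k, c) = 1/2
O(m, Y) = 10000*m**4 (O(m, Y) = ((m*(-2))*5)**4 = (-2*m*5)**4 = (-10*m)**4 = 10000*m**4)
1/O(p(-1, 10), -21) = 1/(10000*(1/2)**4) = 1/(10000*(1/16)) = 1/625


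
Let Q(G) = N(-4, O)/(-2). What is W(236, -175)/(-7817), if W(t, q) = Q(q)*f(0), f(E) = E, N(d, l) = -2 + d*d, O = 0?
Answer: 0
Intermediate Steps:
N(d, l) = -2 + d**2
Q(G) = -7 (Q(G) = (-2 + (-4)**2)/(-2) = (-2 + 16)*(-1/2) = 14*(-1/2) = -7)
W(t, q) = 0 (W(t, q) = -7*0 = 0)
W(236, -175)/(-7817) = 0/(-7817) = 0*(-1/7817) = 0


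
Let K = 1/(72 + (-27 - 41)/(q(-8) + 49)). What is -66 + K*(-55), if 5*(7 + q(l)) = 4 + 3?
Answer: -1020679/15284 ≈ -66.781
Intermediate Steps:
q(l) = -28/5 (q(l) = -7 + (4 + 3)/5 = -7 + (⅕)*7 = -7 + 7/5 = -28/5)
K = 217/15284 (K = 1/(72 + (-27 - 41)/(-28/5 + 49)) = 1/(72 - 68/217/5) = 1/(72 - 68*5/217) = 1/(72 - 340/217) = 1/(15284/217) = 217/15284 ≈ 0.014198)
-66 + K*(-55) = -66 + (217/15284)*(-55) = -66 - 11935/15284 = -1020679/15284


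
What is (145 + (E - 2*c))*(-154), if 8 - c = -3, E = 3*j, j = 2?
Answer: -19866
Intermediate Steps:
E = 6 (E = 3*2 = 6)
c = 11 (c = 8 - 1*(-3) = 8 + 3 = 11)
(145 + (E - 2*c))*(-154) = (145 + (6 - 2*11))*(-154) = (145 + (6 - 22))*(-154) = (145 - 16)*(-154) = 129*(-154) = -19866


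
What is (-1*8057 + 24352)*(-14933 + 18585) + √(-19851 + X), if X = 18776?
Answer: 59509340 + 5*I*√43 ≈ 5.9509e+7 + 32.787*I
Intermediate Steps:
(-1*8057 + 24352)*(-14933 + 18585) + √(-19851 + X) = (-1*8057 + 24352)*(-14933 + 18585) + √(-19851 + 18776) = (-8057 + 24352)*3652 + √(-1075) = 16295*3652 + 5*I*√43 = 59509340 + 5*I*√43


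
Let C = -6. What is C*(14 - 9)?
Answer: -30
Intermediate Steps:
C*(14 - 9) = -6*(14 - 9) = -6*5 = -30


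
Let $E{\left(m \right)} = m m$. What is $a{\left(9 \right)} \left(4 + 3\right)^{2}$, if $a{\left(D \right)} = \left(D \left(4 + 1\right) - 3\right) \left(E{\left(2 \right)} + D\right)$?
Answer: $26754$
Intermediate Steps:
$E{\left(m \right)} = m^{2}$
$a{\left(D \right)} = \left(-3 + 5 D\right) \left(4 + D\right)$ ($a{\left(D \right)} = \left(D \left(4 + 1\right) - 3\right) \left(2^{2} + D\right) = \left(D 5 - 3\right) \left(4 + D\right) = \left(5 D - 3\right) \left(4 + D\right) = \left(-3 + 5 D\right) \left(4 + D\right)$)
$a{\left(9 \right)} \left(4 + 3\right)^{2} = \left(-12 + 5 \cdot 9^{2} + 17 \cdot 9\right) \left(4 + 3\right)^{2} = \left(-12 + 5 \cdot 81 + 153\right) 7^{2} = \left(-12 + 405 + 153\right) 49 = 546 \cdot 49 = 26754$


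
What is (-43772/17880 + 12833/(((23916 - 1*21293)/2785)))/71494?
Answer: 159728671861/838253566140 ≈ 0.19055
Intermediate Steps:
(-43772/17880 + 12833/(((23916 - 1*21293)/2785)))/71494 = (-43772*1/17880 + 12833/(((23916 - 21293)*(1/2785))))*(1/71494) = (-10943/4470 + 12833/((2623*(1/2785))))*(1/71494) = (-10943/4470 + 12833/(2623/2785))*(1/71494) = (-10943/4470 + 12833*(2785/2623))*(1/71494) = (-10943/4470 + 35739905/2623)*(1/71494) = (159728671861/11724810)*(1/71494) = 159728671861/838253566140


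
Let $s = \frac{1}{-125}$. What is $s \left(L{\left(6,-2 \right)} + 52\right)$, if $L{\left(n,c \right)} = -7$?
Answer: $- \frac{9}{25} \approx -0.36$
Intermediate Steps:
$s = - \frac{1}{125} \approx -0.008$
$s \left(L{\left(6,-2 \right)} + 52\right) = - \frac{-7 + 52}{125} = \left(- \frac{1}{125}\right) 45 = - \frac{9}{25}$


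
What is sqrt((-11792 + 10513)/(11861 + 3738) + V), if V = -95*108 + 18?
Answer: I*sqrt(2492193530963)/15599 ≈ 101.2*I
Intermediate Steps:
V = -10242 (V = -10260 + 18 = -10242)
sqrt((-11792 + 10513)/(11861 + 3738) + V) = sqrt((-11792 + 10513)/(11861 + 3738) - 10242) = sqrt(-1279/15599 - 10242) = sqrt(-159766237/15599) = I*sqrt(2492193530963)/15599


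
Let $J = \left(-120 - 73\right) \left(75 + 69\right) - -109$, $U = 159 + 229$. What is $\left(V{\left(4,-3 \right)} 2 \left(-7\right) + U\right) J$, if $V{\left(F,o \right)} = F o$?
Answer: $-15391748$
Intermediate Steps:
$U = 388$
$J = -27683$ ($J = \left(-193\right) 144 + 109 = -27792 + 109 = -27683$)
$\left(V{\left(4,-3 \right)} 2 \left(-7\right) + U\right) J = \left(4 \left(-3\right) 2 \left(-7\right) + 388\right) \left(-27683\right) = \left(\left(-12\right) 2 \left(-7\right) + 388\right) \left(-27683\right) = \left(\left(-24\right) \left(-7\right) + 388\right) \left(-27683\right) = \left(168 + 388\right) \left(-27683\right) = 556 \left(-27683\right) = -15391748$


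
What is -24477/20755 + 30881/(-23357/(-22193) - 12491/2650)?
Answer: -37699596128708851/4468898378315 ≈ -8436.0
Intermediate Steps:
-24477/20755 + 30881/(-23357/(-22193) - 12491/2650) = -24477*1/20755 + 30881/(-23357*(-1/22193) - 12491*1/2650) = -24477/20755 + 30881/(23357/22193 - 12491/2650) = -24477/20755 + 30881/(-215316713/58811450) = -24477/20755 + 30881*(-58811450/215316713) = -24477/20755 - 1816156387450/215316713 = -37699596128708851/4468898378315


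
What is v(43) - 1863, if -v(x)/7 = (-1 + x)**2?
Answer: -14211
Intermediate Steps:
v(x) = -7*(-1 + x)**2
v(43) - 1863 = -7*(-1 + 43)**2 - 1863 = -7*42**2 - 1863 = -7*1764 - 1863 = -12348 - 1863 = -14211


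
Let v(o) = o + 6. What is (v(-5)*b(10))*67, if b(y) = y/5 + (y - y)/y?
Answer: 134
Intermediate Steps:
v(o) = 6 + o
b(y) = y/5 (b(y) = y*(1/5) + 0/y = y/5 + 0 = y/5)
(v(-5)*b(10))*67 = ((6 - 5)*((1/5)*10))*67 = (1*2)*67 = 2*67 = 134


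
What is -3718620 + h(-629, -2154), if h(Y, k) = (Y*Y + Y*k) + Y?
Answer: -1968742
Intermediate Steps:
h(Y, k) = Y + Y**2 + Y*k (h(Y, k) = (Y**2 + Y*k) + Y = Y + Y**2 + Y*k)
-3718620 + h(-629, -2154) = -3718620 - 629*(1 - 629 - 2154) = -3718620 - 629*(-2782) = -3718620 + 1749878 = -1968742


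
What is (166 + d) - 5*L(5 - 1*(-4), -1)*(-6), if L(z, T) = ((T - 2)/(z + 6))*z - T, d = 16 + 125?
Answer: 283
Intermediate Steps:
d = 141
L(z, T) = -T + z*(-2 + T)/(6 + z) (L(z, T) = ((-2 + T)/(6 + z))*z - T = z*(-2 + T)/(6 + z) - T = -T + z*(-2 + T)/(6 + z))
(166 + d) - 5*L(5 - 1*(-4), -1)*(-6) = (166 + 141) - 10*(-(5 - 1*(-4)) - 3*(-1))/(6 + (5 - 1*(-4)))*(-6) = 307 - 10*(-(5 + 4) + 3)/(6 + (5 + 4))*(-6) = 307 - 10*(-1*9 + 3)/(6 + 9)*(-6) = 307 - 10*(-9 + 3)/15*(-6) = 307 - 10*(-6)/15*(-6) = 307 - 5*(-⅘)*(-6) = 307 + 4*(-6) = 307 - 24 = 283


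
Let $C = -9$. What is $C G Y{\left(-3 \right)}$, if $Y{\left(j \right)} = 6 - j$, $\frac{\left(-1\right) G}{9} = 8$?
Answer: $5832$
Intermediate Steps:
$G = -72$ ($G = \left(-9\right) 8 = -72$)
$C G Y{\left(-3 \right)} = \left(-9\right) \left(-72\right) \left(6 - -3\right) = 648 \left(6 + 3\right) = 648 \cdot 9 = 5832$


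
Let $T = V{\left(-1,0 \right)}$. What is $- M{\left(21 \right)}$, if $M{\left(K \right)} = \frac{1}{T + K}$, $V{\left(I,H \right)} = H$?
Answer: $- \frac{1}{21} \approx -0.047619$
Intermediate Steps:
$T = 0$
$M{\left(K \right)} = \frac{1}{K}$ ($M{\left(K \right)} = \frac{1}{0 + K} = \frac{1}{K}$)
$- M{\left(21 \right)} = - \frac{1}{21}$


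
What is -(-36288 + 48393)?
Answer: -12105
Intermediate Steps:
-(-36288 + 48393) = -1*12105 = -12105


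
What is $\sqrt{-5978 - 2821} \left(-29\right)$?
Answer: $- 29 i \sqrt{8799} \approx - 2720.3 i$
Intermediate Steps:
$\sqrt{-5978 - 2821} \left(-29\right) = \sqrt{-8799} \left(-29\right) = i \sqrt{8799} \left(-29\right) = - 29 i \sqrt{8799}$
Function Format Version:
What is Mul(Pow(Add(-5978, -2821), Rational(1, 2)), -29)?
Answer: Mul(-29, I, Pow(8799, Rational(1, 2))) ≈ Mul(-2720.3, I)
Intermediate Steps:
Mul(Pow(Add(-5978, -2821), Rational(1, 2)), -29) = Mul(Pow(-8799, Rational(1, 2)), -29) = Mul(Mul(I, Pow(8799, Rational(1, 2))), -29) = Mul(-29, I, Pow(8799, Rational(1, 2)))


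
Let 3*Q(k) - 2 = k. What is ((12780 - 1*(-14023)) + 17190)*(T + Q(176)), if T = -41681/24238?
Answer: 184300798753/72714 ≈ 2.5346e+6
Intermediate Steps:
Q(k) = ⅔ + k/3
T = -41681/24238 (T = -41681*1/24238 = -41681/24238 ≈ -1.7197)
((12780 - 1*(-14023)) + 17190)*(T + Q(176)) = ((12780 - 1*(-14023)) + 17190)*(-41681/24238 + (⅔ + (⅓)*176)) = ((12780 + 14023) + 17190)*(-41681/24238 + (⅔ + 176/3)) = (26803 + 17190)*(-41681/24238 + 178/3) = 43993*(4189321/72714) = 184300798753/72714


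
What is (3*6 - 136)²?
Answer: 13924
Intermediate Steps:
(3*6 - 136)² = (18 - 136)² = (-118)² = 13924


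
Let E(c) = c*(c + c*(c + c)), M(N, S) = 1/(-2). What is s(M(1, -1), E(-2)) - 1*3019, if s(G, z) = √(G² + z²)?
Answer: -3019 + √577/2 ≈ -3007.0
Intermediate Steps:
M(N, S) = -½
E(c) = c*(c + 2*c²) (E(c) = c*(c + c*(2*c)) = c*(c + 2*c²))
s(M(1, -1), E(-2)) - 1*3019 = √((-½)² + ((-2)²*(1 + 2*(-2)))²) - 1*3019 = √(¼ + (4*(1 - 4))²) - 3019 = √(¼ + (4*(-3))²) - 3019 = √(¼ + (-12)²) - 3019 = √(¼ + 144) - 3019 = √(577/4) - 3019 = √577/2 - 3019 = -3019 + √577/2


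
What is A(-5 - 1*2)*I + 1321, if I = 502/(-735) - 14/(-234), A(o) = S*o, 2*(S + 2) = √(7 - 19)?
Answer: 5373769/4095 + 17863*I*√3/4095 ≈ 1312.3 + 7.5555*I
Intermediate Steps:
S = -2 + I*√3 (S = -2 + √(7 - 19)/2 = -2 + √(-12)/2 = -2 + (2*I*√3)/2 = -2 + I*√3 ≈ -2.0 + 1.732*I)
A(o) = o*(-2 + I*√3) (A(o) = (-2 + I*√3)*o = o*(-2 + I*√3))
I = -17863/28665 (I = 502*(-1/735) - 14*(-1/234) = -502/735 + 7/117 = -17863/28665 ≈ -0.62316)
A(-5 - 1*2)*I + 1321 = ((-5 - 1*2)*(-2 + I*√3))*(-17863/28665) + 1321 = ((-5 - 2)*(-2 + I*√3))*(-17863/28665) + 1321 = -7*(-2 + I*√3)*(-17863/28665) + 1321 = (14 - 7*I*√3)*(-17863/28665) + 1321 = (-35726/4095 + 17863*I*√3/4095) + 1321 = 5373769/4095 + 17863*I*√3/4095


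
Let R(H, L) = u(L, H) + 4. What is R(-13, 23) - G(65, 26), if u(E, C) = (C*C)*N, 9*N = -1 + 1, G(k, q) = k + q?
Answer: -87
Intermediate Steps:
N = 0 (N = (-1 + 1)/9 = (1/9)*0 = 0)
u(E, C) = 0 (u(E, C) = (C*C)*0 = C**2*0 = 0)
R(H, L) = 4 (R(H, L) = 0 + 4 = 4)
R(-13, 23) - G(65, 26) = 4 - (65 + 26) = 4 - 1*91 = 4 - 91 = -87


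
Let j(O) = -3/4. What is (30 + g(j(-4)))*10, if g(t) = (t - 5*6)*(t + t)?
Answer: 3045/4 ≈ 761.25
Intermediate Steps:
j(O) = -3/4 (j(O) = -3*1/4 = -3/4)
g(t) = 2*t*(-30 + t) (g(t) = (t - 30)*(2*t) = (-30 + t)*(2*t) = 2*t*(-30 + t))
(30 + g(j(-4)))*10 = (30 + 2*(-3/4)*(-30 - 3/4))*10 = (30 + 2*(-3/4)*(-123/4))*10 = (30 + 369/8)*10 = (609/8)*10 = 3045/4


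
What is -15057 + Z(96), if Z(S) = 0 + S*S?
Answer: -5841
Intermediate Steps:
Z(S) = S² (Z(S) = 0 + S² = S²)
-15057 + Z(96) = -15057 + 96² = -15057 + 9216 = -5841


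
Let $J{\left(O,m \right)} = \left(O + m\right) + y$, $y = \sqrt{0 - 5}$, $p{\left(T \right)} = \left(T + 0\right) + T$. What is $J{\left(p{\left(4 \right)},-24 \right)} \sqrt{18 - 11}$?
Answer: $\sqrt{7} \left(-16 + i \sqrt{5}\right) \approx -42.332 + 5.9161 i$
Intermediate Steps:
$p{\left(T \right)} = 2 T$ ($p{\left(T \right)} = T + T = 2 T$)
$y = i \sqrt{5}$ ($y = \sqrt{-5} = i \sqrt{5} \approx 2.2361 i$)
$J{\left(O,m \right)} = O + m + i \sqrt{5}$ ($J{\left(O,m \right)} = \left(O + m\right) + i \sqrt{5} = O + m + i \sqrt{5}$)
$J{\left(p{\left(4 \right)},-24 \right)} \sqrt{18 - 11} = \left(2 \cdot 4 - 24 + i \sqrt{5}\right) \sqrt{18 - 11} = \left(8 - 24 + i \sqrt{5}\right) \sqrt{7} = \left(-16 + i \sqrt{5}\right) \sqrt{7} = \sqrt{7} \left(-16 + i \sqrt{5}\right)$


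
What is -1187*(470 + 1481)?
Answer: -2315837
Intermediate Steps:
-1187*(470 + 1481) = -1187*1951 = -2315837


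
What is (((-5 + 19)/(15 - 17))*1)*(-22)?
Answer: 154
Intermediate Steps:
(((-5 + 19)/(15 - 17))*1)*(-22) = ((14/(-2))*1)*(-22) = ((14*(-½))*1)*(-22) = -7*1*(-22) = -7*(-22) = 154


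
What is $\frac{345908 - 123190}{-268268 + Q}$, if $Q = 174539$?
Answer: $- \frac{222718}{93729} \approx -2.3762$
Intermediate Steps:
$\frac{345908 - 123190}{-268268 + Q} = \frac{345908 - 123190}{-268268 + 174539} = \frac{222718}{-93729} = 222718 \left(- \frac{1}{93729}\right) = - \frac{222718}{93729}$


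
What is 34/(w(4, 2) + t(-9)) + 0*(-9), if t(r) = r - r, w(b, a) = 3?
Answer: 34/3 ≈ 11.333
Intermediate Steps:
t(r) = 0
34/(w(4, 2) + t(-9)) + 0*(-9) = 34/(3 + 0) + 0*(-9) = 34/3 + 0 = 34/3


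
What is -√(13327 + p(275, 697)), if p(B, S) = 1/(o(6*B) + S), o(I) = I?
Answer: -17*√254015810/2347 ≈ -115.44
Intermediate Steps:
p(B, S) = 1/(S + 6*B) (p(B, S) = 1/(6*B + S) = 1/(S + 6*B))
-√(13327 + p(275, 697)) = -√(13327 + 1/(697 + 6*275)) = -√(13327 + 1/(697 + 1650)) = -√(13327 + 1/2347) = -√(31278470/2347) = -17*√254015810/2347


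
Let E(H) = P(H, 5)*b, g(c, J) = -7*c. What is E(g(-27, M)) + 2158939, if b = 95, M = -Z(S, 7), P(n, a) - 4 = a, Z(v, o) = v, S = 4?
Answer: 2159794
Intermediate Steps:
P(n, a) = 4 + a
M = -4 (M = -1*4 = -4)
E(H) = 855 (E(H) = (4 + 5)*95 = 9*95 = 855)
E(g(-27, M)) + 2158939 = 855 + 2158939 = 2159794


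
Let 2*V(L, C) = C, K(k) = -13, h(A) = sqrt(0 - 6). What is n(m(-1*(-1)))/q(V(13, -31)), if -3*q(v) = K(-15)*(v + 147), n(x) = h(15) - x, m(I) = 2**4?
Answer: -96/3419 + 6*I*sqrt(6)/3419 ≈ -0.028078 + 0.0042986*I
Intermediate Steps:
h(A) = I*sqrt(6) (h(A) = sqrt(-6) = I*sqrt(6))
m(I) = 16
V(L, C) = C/2
n(x) = -x + I*sqrt(6) (n(x) = I*sqrt(6) - x = -x + I*sqrt(6))
q(v) = 637 + 13*v/3 (q(v) = -(-13)*(v + 147)/3 = -(-13)*(147 + v)/3 = -(-1911 - 13*v)/3 = 637 + 13*v/3)
n(m(-1*(-1)))/q(V(13, -31)) = (-1*16 + I*sqrt(6))/(637 + 13*((1/2)*(-31))/3) = (-16 + I*sqrt(6))/(637 + (13/3)*(-31/2)) = (-16 + I*sqrt(6))/(637 - 403/6) = (-16 + I*sqrt(6))/(3419/6) = (-16 + I*sqrt(6))*(6/3419) = -96/3419 + 6*I*sqrt(6)/3419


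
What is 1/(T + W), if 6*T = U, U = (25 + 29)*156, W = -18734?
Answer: -1/17330 ≈ -5.7703e-5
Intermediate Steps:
U = 8424 (U = 54*156 = 8424)
T = 1404 (T = (⅙)*8424 = 1404)
1/(T + W) = 1/(1404 - 18734) = 1/(-17330) = -1/17330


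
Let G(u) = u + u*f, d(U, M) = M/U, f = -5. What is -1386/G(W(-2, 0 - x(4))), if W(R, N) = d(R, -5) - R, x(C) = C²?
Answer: 77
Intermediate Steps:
W(R, N) = -R - 5/R (W(R, N) = -5/R - R = -R - 5/R)
G(u) = -4*u (G(u) = u + u*(-5) = u - 5*u = -4*u)
-1386/G(W(-2, 0 - x(4))) = -1386*(-1/(4*(-1*(-2) - 5/(-2)))) = -1386*(-1/(4*(2 - 5*(-½)))) = -1386*(-1/(4*(2 + 5/2))) = -1386/((-4*9/2)) = -1386/(-18) = -1386*(-1/18) = 77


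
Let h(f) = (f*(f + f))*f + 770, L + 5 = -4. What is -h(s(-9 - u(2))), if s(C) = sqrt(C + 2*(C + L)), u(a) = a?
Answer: -770 + 102*I*sqrt(51) ≈ -770.0 + 728.43*I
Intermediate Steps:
L = -9 (L = -5 - 4 = -9)
s(C) = sqrt(-18 + 3*C) (s(C) = sqrt(C + 2*(C - 9)) = sqrt(C + 2*(-9 + C)) = sqrt(C + (-18 + 2*C)) = sqrt(-18 + 3*C))
h(f) = 770 + 2*f**3 (h(f) = (f*(2*f))*f + 770 = (2*f**2)*f + 770 = 2*f**3 + 770 = 770 + 2*f**3)
-h(s(-9 - u(2))) = -(770 + 2*(sqrt(-18 + 3*(-9 - 1*2)))**3) = -(770 + 2*(sqrt(-18 + 3*(-9 - 2)))**3) = -(770 + 2*(sqrt(-18 + 3*(-11)))**3) = -(770 + 2*(sqrt(-18 - 33))**3) = -(770 + 2*(sqrt(-51))**3) = -(770 + 2*(I*sqrt(51))**3) = -(770 + 2*(-51*I*sqrt(51))) = -(770 - 102*I*sqrt(51)) = -770 + 102*I*sqrt(51)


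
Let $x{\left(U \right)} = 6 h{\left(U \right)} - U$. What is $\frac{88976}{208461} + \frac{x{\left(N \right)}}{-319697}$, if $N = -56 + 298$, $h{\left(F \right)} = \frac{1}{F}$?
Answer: $\frac{313453829321}{733087919487} \approx 0.42758$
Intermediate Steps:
$N = 242$
$x{\left(U \right)} = - U + \frac{6}{U}$ ($x{\left(U \right)} = \frac{6}{U} - U = - U + \frac{6}{U}$)
$\frac{88976}{208461} + \frac{x{\left(N \right)}}{-319697} = \frac{88976}{208461} + \frac{\left(-1\right) 242 + \frac{6}{242}}{-319697} = 88976 \cdot \frac{1}{208461} + \left(-242 + 6 \cdot \frac{1}{242}\right) \left(- \frac{1}{319697}\right) = \frac{88976}{208461} + \left(-242 + \frac{3}{121}\right) \left(- \frac{1}{319697}\right) = \frac{88976}{208461} - - \frac{29279}{38683337} = \frac{88976}{208461} + \frac{29279}{38683337} = \frac{313453829321}{733087919487}$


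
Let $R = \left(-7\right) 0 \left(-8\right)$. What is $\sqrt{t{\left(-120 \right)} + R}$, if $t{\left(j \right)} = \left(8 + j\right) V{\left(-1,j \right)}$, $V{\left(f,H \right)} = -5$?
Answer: $4 \sqrt{35} \approx 23.664$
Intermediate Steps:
$t{\left(j \right)} = -40 - 5 j$ ($t{\left(j \right)} = \left(8 + j\right) \left(-5\right) = -40 - 5 j$)
$R = 0$ ($R = 0 \left(-8\right) = 0$)
$\sqrt{t{\left(-120 \right)} + R} = \sqrt{\left(-40 - -600\right) + 0} = \sqrt{\left(-40 + 600\right) + 0} = \sqrt{560 + 0} = \sqrt{560} = 4 \sqrt{35}$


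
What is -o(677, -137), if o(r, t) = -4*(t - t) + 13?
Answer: -13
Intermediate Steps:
o(r, t) = 13 (o(r, t) = -4*0 + 13 = 0 + 13 = 13)
-o(677, -137) = -1*13 = -13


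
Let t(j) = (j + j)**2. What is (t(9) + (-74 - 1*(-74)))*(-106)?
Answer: -34344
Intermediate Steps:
t(j) = 4*j**2 (t(j) = (2*j)**2 = 4*j**2)
(t(9) + (-74 - 1*(-74)))*(-106) = (4*9**2 + (-74 - 1*(-74)))*(-106) = (4*81 + (-74 + 74))*(-106) = (324 + 0)*(-106) = 324*(-106) = -34344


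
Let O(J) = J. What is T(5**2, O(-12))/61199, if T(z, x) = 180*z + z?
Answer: 4525/61199 ≈ 0.073939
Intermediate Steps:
T(z, x) = 181*z
T(5**2, O(-12))/61199 = (181*5**2)/61199 = (181*25)*(1/61199) = 4525*(1/61199) = 4525/61199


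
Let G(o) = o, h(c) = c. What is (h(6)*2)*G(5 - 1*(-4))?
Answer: 108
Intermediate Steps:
(h(6)*2)*G(5 - 1*(-4)) = (6*2)*(5 - 1*(-4)) = 12*(5 + 4) = 12*9 = 108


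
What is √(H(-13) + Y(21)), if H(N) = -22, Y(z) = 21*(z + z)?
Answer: 2*√215 ≈ 29.326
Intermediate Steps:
Y(z) = 42*z (Y(z) = 21*(2*z) = 42*z)
√(H(-13) + Y(21)) = √(-22 + 42*21) = √(-22 + 882) = √860 = 2*√215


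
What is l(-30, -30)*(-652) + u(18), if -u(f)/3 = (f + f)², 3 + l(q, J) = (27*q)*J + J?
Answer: -15825972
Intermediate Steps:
l(q, J) = -3 + J + 27*J*q (l(q, J) = -3 + ((27*q)*J + J) = -3 + (27*J*q + J) = -3 + (J + 27*J*q) = -3 + J + 27*J*q)
u(f) = -12*f² (u(f) = -3*(f + f)² = -3*4*f² = -12*f²)
l(-30, -30)*(-652) + u(18) = (-3 - 30 + 27*(-30)*(-30))*(-652) - 12*18² = (-3 - 30 + 24300)*(-652) - 12*324 = 24267*(-652) - 3888 = -15822084 - 3888 = -15825972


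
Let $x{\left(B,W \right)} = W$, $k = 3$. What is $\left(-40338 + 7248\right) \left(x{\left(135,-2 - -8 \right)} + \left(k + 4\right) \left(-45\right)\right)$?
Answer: $10224810$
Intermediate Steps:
$\left(-40338 + 7248\right) \left(x{\left(135,-2 - -8 \right)} + \left(k + 4\right) \left(-45\right)\right) = \left(-40338 + 7248\right) \left(\left(-2 - -8\right) + \left(3 + 4\right) \left(-45\right)\right) = - 33090 \left(\left(-2 + 8\right) + 7 \left(-45\right)\right) = - 33090 \left(6 - 315\right) = \left(-33090\right) \left(-309\right) = 10224810$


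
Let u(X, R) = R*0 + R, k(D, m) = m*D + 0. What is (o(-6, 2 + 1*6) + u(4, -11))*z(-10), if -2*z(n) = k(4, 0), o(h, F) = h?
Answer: 0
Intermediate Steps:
k(D, m) = D*m (k(D, m) = D*m + 0 = D*m)
z(n) = 0 (z(n) = -2*0 = -½*0 = 0)
u(X, R) = R (u(X, R) = 0 + R = R)
(o(-6, 2 + 1*6) + u(4, -11))*z(-10) = (-6 - 11)*0 = -17*0 = 0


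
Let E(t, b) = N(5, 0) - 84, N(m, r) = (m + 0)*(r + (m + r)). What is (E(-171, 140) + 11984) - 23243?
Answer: -11318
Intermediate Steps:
N(m, r) = m*(m + 2*r)
E(t, b) = -59 (E(t, b) = 5*(5 + 2*0) - 84 = 5*(5 + 0) - 84 = 5*5 - 84 = 25 - 84 = -59)
(E(-171, 140) + 11984) - 23243 = (-59 + 11984) - 23243 = 11925 - 23243 = -11318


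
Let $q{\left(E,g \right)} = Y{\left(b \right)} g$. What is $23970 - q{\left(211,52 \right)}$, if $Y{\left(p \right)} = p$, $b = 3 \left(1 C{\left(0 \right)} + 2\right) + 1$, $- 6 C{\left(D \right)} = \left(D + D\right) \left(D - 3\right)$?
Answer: $23606$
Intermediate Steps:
$C{\left(D \right)} = - \frac{D \left(-3 + D\right)}{3}$ ($C{\left(D \right)} = - \frac{\left(D + D\right) \left(D - 3\right)}{6} = - \frac{2 D \left(-3 + D\right)}{6} = - \frac{D \left(-3 + D\right)}{3}$)
$b = 7$ ($b = 3 \left(1 \cdot \frac{1}{3} \cdot 0 \left(3 - 0\right) + 2\right) + 1 = 3 \left(1 \cdot \frac{1}{3} \cdot 0 \left(3 + 0\right) + 2\right) + 1 = 3 \left(1 \cdot \frac{1}{3} \cdot 0 \cdot 3 + 2\right) + 1 = 3 \left(1 \cdot 0 + 2\right) + 1 = 3 \left(0 + 2\right) + 1 = 3 \cdot 2 + 1 = 6 + 1 = 7$)
$q{\left(E,g \right)} = 7 g$
$23970 - q{\left(211,52 \right)} = 23970 - 7 \cdot 52 = 23970 - 364 = 23606$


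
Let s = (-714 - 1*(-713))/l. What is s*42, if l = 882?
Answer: -1/21 ≈ -0.047619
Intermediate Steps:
s = -1/882 (s = (-714 - 1*(-713))/882 = (-714 + 713)*(1/882) = -1*1/882 = -1/882 ≈ -0.0011338)
s*42 = -1/882*42 = -1/21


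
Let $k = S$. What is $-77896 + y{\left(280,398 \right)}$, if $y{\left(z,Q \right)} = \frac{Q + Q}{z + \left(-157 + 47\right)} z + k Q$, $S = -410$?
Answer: $- \frac{4076004}{17} \approx -2.3977 \cdot 10^{5}$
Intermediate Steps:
$k = -410$
$y{\left(z,Q \right)} = - 410 Q + \frac{2 Q z}{-110 + z}$ ($y{\left(z,Q \right)} = \frac{Q + Q}{z + \left(-157 + 47\right)} z - 410 Q = \frac{2 Q}{z - 110} z - 410 Q = \frac{2 Q}{-110 + z} z - 410 Q = \frac{2 Q z}{-110 + z} - 410 Q = - 410 Q + \frac{2 Q z}{-110 + z}$)
$-77896 + y{\left(280,398 \right)} = -77896 + 4 \cdot 398 \frac{1}{-110 + 280} \left(11275 - 28560\right) = -77896 + 4 \cdot 398 \cdot \frac{1}{170} \left(11275 - 28560\right) = -77896 + 4 \cdot 398 \cdot \frac{1}{170} \left(-17285\right) = -77896 - \frac{2751772}{17} = - \frac{4076004}{17}$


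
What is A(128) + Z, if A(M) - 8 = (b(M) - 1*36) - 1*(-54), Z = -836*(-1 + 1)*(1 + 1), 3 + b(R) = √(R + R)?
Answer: 39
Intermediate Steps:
b(R) = -3 + √2*√R (b(R) = -3 + √(R + R) = -3 + √(2*R) = -3 + √2*√R)
Z = 0 (Z = -0*2 = -836*0 = 0)
A(M) = 23 + √2*√M (A(M) = 8 + (((-3 + √2*√M) - 1*36) - 1*(-54)) = 8 + (((-3 + √2*√M) - 36) + 54) = 8 + ((-39 + √2*√M) + 54) = 8 + (15 + √2*√M) = 23 + √2*√M)
A(128) + Z = (23 + √2*√128) + 0 = (23 + √2*(8*√2)) + 0 = (23 + 16) + 0 = 39 + 0 = 39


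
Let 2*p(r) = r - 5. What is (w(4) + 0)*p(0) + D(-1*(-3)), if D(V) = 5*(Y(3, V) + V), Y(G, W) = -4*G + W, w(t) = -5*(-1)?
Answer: -85/2 ≈ -42.500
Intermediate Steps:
w(t) = 5
Y(G, W) = W - 4*G
p(r) = -5/2 + r/2 (p(r) = (r - 5)/2 = (-5 + r)/2 = -5/2 + r/2)
D(V) = -60 + 10*V (D(V) = 5*((V - 4*3) + V) = 5*((V - 12) + V) = 5*((-12 + V) + V) = 5*(-12 + 2*V) = -60 + 10*V)
(w(4) + 0)*p(0) + D(-1*(-3)) = (5 + 0)*(-5/2 + (1/2)*0) + (-60 + 10*(-1*(-3))) = 5*(-5/2 + 0) + (-60 + 10*3) = 5*(-5/2) + (-60 + 30) = -25/2 - 30 = -85/2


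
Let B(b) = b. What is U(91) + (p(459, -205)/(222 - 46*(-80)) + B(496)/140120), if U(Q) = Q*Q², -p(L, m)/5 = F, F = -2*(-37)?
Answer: 830672516242/1102315 ≈ 7.5357e+5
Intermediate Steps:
F = 74
p(L, m) = -370 (p(L, m) = -5*74 = -370)
U(Q) = Q³
U(91) + (p(459, -205)/(222 - 46*(-80)) + B(496)/140120) = 91³ + (-370/(222 - 46*(-80)) + 496/140120) = 753571 + (-370/(222 + 3680) + 496*(1/140120)) = 753571 + (-370/3902 + 2/565) = 753571 + (-370*1/3902 + 2/565) = 753571 + (-185/1951 + 2/565) = 753571 - 100623/1102315 = 830672516242/1102315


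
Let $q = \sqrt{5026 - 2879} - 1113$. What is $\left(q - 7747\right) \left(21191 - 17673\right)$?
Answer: $-31169480 + 3518 \sqrt{2147} \approx -3.1006 \cdot 10^{7}$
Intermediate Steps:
$q = -1113 + \sqrt{2147}$ ($q = \sqrt{2147} - 1113 = -1113 + \sqrt{2147} \approx -1066.7$)
$\left(q - 7747\right) \left(21191 - 17673\right) = \left(\left(-1113 + \sqrt{2147}\right) - 7747\right) \left(21191 - 17673\right) = \left(-8860 + \sqrt{2147}\right) 3518 = -31169480 + 3518 \sqrt{2147}$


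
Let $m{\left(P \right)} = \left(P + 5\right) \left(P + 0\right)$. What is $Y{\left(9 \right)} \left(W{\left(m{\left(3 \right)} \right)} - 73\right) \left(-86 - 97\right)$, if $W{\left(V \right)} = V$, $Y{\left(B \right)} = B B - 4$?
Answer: $690459$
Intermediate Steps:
$Y{\left(B \right)} = -4 + B^{2}$ ($Y{\left(B \right)} = B^{2} - 4 = -4 + B^{2}$)
$m{\left(P \right)} = P \left(5 + P\right)$ ($m{\left(P \right)} = \left(5 + P\right) P = P \left(5 + P\right)$)
$Y{\left(9 \right)} \left(W{\left(m{\left(3 \right)} \right)} - 73\right) \left(-86 - 97\right) = \left(-4 + 9^{2}\right) \left(3 \left(5 + 3\right) - 73\right) \left(-86 - 97\right) = \left(-4 + 81\right) \left(3 \cdot 8 - 73\right) \left(-183\right) = 77 \left(24 - 73\right) \left(-183\right) = 77 \left(\left(-49\right) \left(-183\right)\right) = 77 \cdot 8967 = 690459$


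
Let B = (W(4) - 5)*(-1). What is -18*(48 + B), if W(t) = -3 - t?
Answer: -1080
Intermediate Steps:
B = 12 (B = ((-3 - 1*4) - 5)*(-1) = ((-3 - 4) - 5)*(-1) = (-7 - 5)*(-1) = -12*(-1) = 12)
-18*(48 + B) = -18*(48 + 12) = -18*60 = -1080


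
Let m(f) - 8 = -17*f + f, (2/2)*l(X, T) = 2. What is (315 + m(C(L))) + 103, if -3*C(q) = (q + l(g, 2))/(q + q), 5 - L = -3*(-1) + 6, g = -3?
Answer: 1282/3 ≈ 427.33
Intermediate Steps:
l(X, T) = 2
L = -4 (L = 5 - (-3*(-1) + 6) = 5 - (3 + 6) = 5 - 1*9 = 5 - 9 = -4)
C(q) = -(2 + q)/(6*q) (C(q) = -(q + 2)/(3*(q + q)) = -(2 + q)/(3*(2*q)) = -(2 + q)*1/(2*q)/3 = -(2 + q)/(6*q))
m(f) = 8 - 16*f (m(f) = 8 + (-17*f + f) = 8 - 16*f)
(315 + m(C(L))) + 103 = (315 + (8 - 8*(-2 - 1*(-4))/(3*(-4)))) + 103 = (315 + (8 - 8*(-1)*(-2 + 4)/(3*4))) + 103 = (315 + (8 - 8*(-1)*2/(3*4))) + 103 = (315 + (8 - 16*(-1/12))) + 103 = (315 + (8 + 4/3)) + 103 = (315 + 28/3) + 103 = 973/3 + 103 = 1282/3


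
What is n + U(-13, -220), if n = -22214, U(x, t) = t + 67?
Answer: -22367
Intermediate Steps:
U(x, t) = 67 + t
n + U(-13, -220) = -22214 + (67 - 220) = -22214 - 153 = -22367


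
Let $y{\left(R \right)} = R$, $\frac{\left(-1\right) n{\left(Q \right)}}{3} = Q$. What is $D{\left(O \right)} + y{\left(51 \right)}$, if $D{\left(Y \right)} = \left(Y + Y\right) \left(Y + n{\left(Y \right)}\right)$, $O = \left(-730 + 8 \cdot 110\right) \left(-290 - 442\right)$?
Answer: $-48224159949$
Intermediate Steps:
$n{\left(Q \right)} = - 3 Q$
$O = -109800$ ($O = \left(-730 + 880\right) \left(-732\right) = 150 \left(-732\right) = -109800$)
$D{\left(Y \right)} = - 4 Y^{2}$ ($D{\left(Y \right)} = \left(Y + Y\right) \left(Y - 3 Y\right) = 2 Y \left(- 2 Y\right) = - 4 Y^{2}$)
$D{\left(O \right)} + y{\left(51 \right)} = - 4 \left(-109800\right)^{2} + 51 = \left(-4\right) 12056040000 + 51 = -48224160000 + 51 = -48224159949$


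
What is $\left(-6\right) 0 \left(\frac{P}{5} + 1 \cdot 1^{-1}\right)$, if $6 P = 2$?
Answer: $0$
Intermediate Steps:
$P = \frac{1}{3}$ ($P = \frac{1}{6} \cdot 2 = \frac{1}{3} \approx 0.33333$)
$\left(-6\right) 0 \left(\frac{P}{5} + 1 \cdot 1^{-1}\right) = \left(-6\right) 0 \left(\frac{1}{3 \cdot 5} + 1 \cdot 1^{-1}\right) = 0 \left(\frac{1}{3} \cdot \frac{1}{5} + 1 \cdot 1\right) = 0 \left(\frac{1}{15} + 1\right) = 0 \cdot \frac{16}{15} = 0$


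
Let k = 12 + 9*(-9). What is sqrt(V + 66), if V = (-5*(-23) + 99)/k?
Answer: 2*sqrt(74865)/69 ≈ 7.9309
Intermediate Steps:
k = -69 (k = 12 - 81 = -69)
V = -214/69 (V = (-5*(-23) + 99)/(-69) = (115 + 99)*(-1/69) = 214*(-1/69) = -214/69 ≈ -3.1014)
sqrt(V + 66) = sqrt(-214/69 + 66) = sqrt(4340/69) = 2*sqrt(74865)/69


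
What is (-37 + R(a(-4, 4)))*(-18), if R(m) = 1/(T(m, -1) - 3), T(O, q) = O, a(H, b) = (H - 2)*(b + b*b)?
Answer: 27312/41 ≈ 666.15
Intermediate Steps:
a(H, b) = (-2 + H)*(b + b²)
R(m) = 1/(-3 + m) (R(m) = 1/(m - 3) = 1/(-3 + m))
(-37 + R(a(-4, 4)))*(-18) = (-37 + 1/(-3 + 4*(-2 - 4 - 2*4 - 4*4)))*(-18) = (-37 + 1/(-3 + 4*(-2 - 4 - 8 - 16)))*(-18) = (-37 + 1/(-3 + 4*(-30)))*(-18) = (-37 + 1/(-3 - 120))*(-18) = (-37 + 1/(-123))*(-18) = (-37 - 1/123)*(-18) = -4552/123*(-18) = 27312/41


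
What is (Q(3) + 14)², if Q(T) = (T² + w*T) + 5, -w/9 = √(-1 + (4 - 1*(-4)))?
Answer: 5887 - 1512*√7 ≈ 1886.6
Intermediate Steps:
w = -9*√7 (w = -9*√(-1 + (4 - 1*(-4))) = -9*√(-1 + (4 + 4)) = -9*√(-1 + 8) = -9*√7 ≈ -23.812)
Q(T) = 5 + T² - 9*T*√7 (Q(T) = (T² + (-9*√7)*T) + 5 = (T² - 9*T*√7) + 5 = 5 + T² - 9*T*√7)
(Q(3) + 14)² = ((5 + 3² - 9*3*√7) + 14)² = ((5 + 9 - 27*√7) + 14)² = ((14 - 27*√7) + 14)² = (28 - 27*√7)²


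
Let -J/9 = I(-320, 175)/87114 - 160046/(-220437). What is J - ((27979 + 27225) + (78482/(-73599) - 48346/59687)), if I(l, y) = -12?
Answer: -86245716214340451484888/1562177405615814771 ≈ -55209.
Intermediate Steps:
J = -2323267000/355613867 (J = -9*(-12/87114 - 160046/(-220437)) = -9*(-12*1/87114 - 160046*(-1/220437)) = -9*(-2/14519 + 160046/220437) = -9*2323267000/3200524803 = -2323267000/355613867 ≈ -6.5331)
J - ((27979 + 27225) + (78482/(-73599) - 48346/59687)) = -2323267000/355613867 - ((27979 + 27225) + (78482/(-73599) - 48346/59687)) = -2323267000/355613867 - (55204 + (78482*(-1/73599) - 48346*1/59687)) = -2323267000/355613867 - (55204 + (-78482/73599 - 48346/59687)) = -2323267000/355613867 - (55204 - 8242572388/4392903513) = -2323267000/355613867 - 1*242497602959264/4392903513 = -2323267000/355613867 - 242497602959264/4392903513 = -86245716214340451484888/1562177405615814771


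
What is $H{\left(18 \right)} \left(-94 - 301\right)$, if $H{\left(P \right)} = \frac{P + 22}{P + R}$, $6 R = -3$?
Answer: $- \frac{6320}{7} \approx -902.86$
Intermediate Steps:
$R = - \frac{1}{2}$ ($R = \frac{1}{6} \left(-3\right) = - \frac{1}{2} \approx -0.5$)
$H{\left(P \right)} = \frac{22 + P}{- \frac{1}{2} + P}$ ($H{\left(P \right)} = \frac{P + 22}{P - \frac{1}{2}} = \frac{22 + P}{- \frac{1}{2} + P}$)
$H{\left(18 \right)} \left(-94 - 301\right) = \frac{2 \left(22 + 18\right)}{-1 + 2 \cdot 18} \left(-94 - 301\right) = 2 \frac{1}{-1 + 36} \cdot 40 \left(-395\right) = 2 \cdot \frac{1}{35} \cdot 40 \left(-395\right) = \frac{16}{7} \left(-395\right) = - \frac{6320}{7}$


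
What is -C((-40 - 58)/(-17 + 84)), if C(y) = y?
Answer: 98/67 ≈ 1.4627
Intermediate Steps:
-C((-40 - 58)/(-17 + 84)) = -(-40 - 58)/(-17 + 84) = -(-98)/67 = -1*(-98/67) = 98/67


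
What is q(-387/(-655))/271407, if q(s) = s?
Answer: 129/59257195 ≈ 2.1770e-6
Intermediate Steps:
q(-387/(-655))/271407 = -387/(-655)/271407 = -387*(-1/655)*(1/271407) = (387/655)*(1/271407) = 129/59257195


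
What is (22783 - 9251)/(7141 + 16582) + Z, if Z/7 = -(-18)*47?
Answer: 140501138/23723 ≈ 5922.6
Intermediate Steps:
Z = 5922 (Z = 7*(-(-18)*47) = 7*(-3*(-282)) = 7*846 = 5922)
(22783 - 9251)/(7141 + 16582) + Z = (22783 - 9251)/(7141 + 16582) + 5922 = 13532/23723 + 5922 = 140501138/23723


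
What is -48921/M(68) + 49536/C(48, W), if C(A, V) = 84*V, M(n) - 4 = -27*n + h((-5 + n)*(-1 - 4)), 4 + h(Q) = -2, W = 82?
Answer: 17833959/527506 ≈ 33.808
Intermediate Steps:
h(Q) = -6 (h(Q) = -4 - 2 = -6)
M(n) = -2 - 27*n (M(n) = 4 + (-27*n - 6) = 4 + (-6 - 27*n) = -2 - 27*n)
-48921/M(68) + 49536/C(48, W) = -48921/(-2 - 27*68) + 49536/((84*82)) = -48921/(-2 - 1836) + 49536/6888 = -48921/(-1838) + 49536*(1/6888) = -48921*(-1/1838) + 2064/287 = 48921/1838 + 2064/287 = 17833959/527506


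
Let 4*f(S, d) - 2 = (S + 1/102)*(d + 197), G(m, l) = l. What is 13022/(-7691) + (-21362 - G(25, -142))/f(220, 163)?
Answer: -14315925114/5177942677 ≈ -2.7648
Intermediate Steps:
f(S, d) = ½ + (197 + d)*(1/102 + S)/4 (f(S, d) = ½ + ((S + 1/102)*(d + 197))/4 = ½ + ((S + 1/102)*(197 + d))/4 = ½ + ((1/102 + S)*(197 + d))/4 = ½ + ((197 + d)*(1/102 + S))/4 = ½ + (197 + d)*(1/102 + S)/4)
13022/(-7691) + (-21362 - G(25, -142))/f(220, 163) = 13022/(-7691) + (-21362 - 1*(-142))/(401/408 + (1/408)*163 + (197/4)*220 + (¼)*220*163) = 13022*(-1/7691) + (-21362 + 142)/(401/408 + 163/408 + 10835 + 8965) = -13022/7691 - 21220/673247/34 = -13022/7691 - 21220*34/673247 = -13022/7691 - 721480/673247 = -14315925114/5177942677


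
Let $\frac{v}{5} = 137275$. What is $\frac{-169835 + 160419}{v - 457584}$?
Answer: $- \frac{9416}{228791} \approx -0.041155$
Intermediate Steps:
$v = 686375$ ($v = 5 \cdot 137275 = 686375$)
$\frac{-169835 + 160419}{v - 457584} = \frac{-169835 + 160419}{686375 - 457584} = - \frac{9416}{228791}$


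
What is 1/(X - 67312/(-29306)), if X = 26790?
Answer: 14653/392587526 ≈ 3.7324e-5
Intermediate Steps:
1/(X - 67312/(-29306)) = 1/(26790 - 67312/(-29306)) = 1/(26790 - 67312*(-1/29306)) = 1/(26790 + 33656/14653) = 1/(392587526/14653) = 14653/392587526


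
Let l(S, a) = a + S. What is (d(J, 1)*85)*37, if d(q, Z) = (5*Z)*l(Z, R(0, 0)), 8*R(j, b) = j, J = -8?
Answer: 15725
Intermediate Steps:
R(j, b) = j/8
l(S, a) = S + a
d(q, Z) = 5*Z² (d(q, Z) = (5*Z)*(Z + (⅛)*0) = (5*Z)*(Z + 0) = (5*Z)*Z = 5*Z²)
(d(J, 1)*85)*37 = ((5*1²)*85)*37 = ((5*1)*85)*37 = (5*85)*37 = 425*37 = 15725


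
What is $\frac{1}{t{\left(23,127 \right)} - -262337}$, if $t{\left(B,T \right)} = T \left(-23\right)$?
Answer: $\frac{1}{259416} \approx 3.8548 \cdot 10^{-6}$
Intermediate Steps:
$t{\left(B,T \right)} = - 23 T$
$\frac{1}{t{\left(23,127 \right)} - -262337} = \frac{1}{\left(-23\right) 127 - -262337} = \frac{1}{-2921 + 262337} = \frac{1}{259416}$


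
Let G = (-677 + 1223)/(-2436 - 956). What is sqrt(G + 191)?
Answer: sqrt(34308278)/424 ≈ 13.814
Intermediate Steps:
G = -273/1696 (G = 546/(-3392) = 546*(-1/3392) = -273/1696 ≈ -0.16097)
sqrt(G + 191) = sqrt(-273/1696 + 191) = sqrt(323663/1696) = sqrt(34308278)/424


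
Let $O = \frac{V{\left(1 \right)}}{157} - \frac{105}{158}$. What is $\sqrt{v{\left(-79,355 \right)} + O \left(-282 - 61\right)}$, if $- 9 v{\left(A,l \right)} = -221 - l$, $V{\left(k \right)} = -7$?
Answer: $\frac{\sqrt{189053893382}}{24806} \approx 17.528$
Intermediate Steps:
$v{\left(A,l \right)} = \frac{221}{9} + \frac{l}{9}$ ($v{\left(A,l \right)} = - \frac{-221 - l}{9} = \frac{221}{9} + \frac{l}{9}$)
$O = - \frac{17591}{24806}$ ($O = - \frac{7}{157} - \frac{105}{158} = - \frac{17591}{24806} \approx -0.70914$)
$\sqrt{v{\left(-79,355 \right)} + O \left(-282 - 61\right)} = \sqrt{\left(\frac{221}{9} + \frac{1}{9} \cdot 355\right) - \frac{17591 \left(-282 - 61\right)}{24806}} = \sqrt{\left(\frac{221}{9} + \frac{355}{9}\right) - - \frac{6033713}{24806}} = \sqrt{64 + \frac{6033713}{24806}} = \sqrt{\frac{7621297}{24806}} = \frac{\sqrt{189053893382}}{24806}$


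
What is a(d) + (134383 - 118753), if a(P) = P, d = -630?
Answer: 15000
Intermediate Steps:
a(d) + (134383 - 118753) = -630 + (134383 - 118753) = -630 + 15630 = 15000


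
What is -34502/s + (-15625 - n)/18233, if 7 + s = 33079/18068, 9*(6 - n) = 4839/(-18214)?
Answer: 620988112052514841/93050271669642 ≈ 6673.7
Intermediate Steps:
n = 329465/54642 (n = 6 - 1613/(3*(-18214)) = 6 - 1613*(-1)/(3*18214) = 6 - ⅑*(-4839/18214) = 6 + 1613/54642 = 329465/54642 ≈ 6.0295)
s = -93397/18068 (s = -7 + 33079/18068 = -93397/18068 ≈ -5.1692)
-34502/s + (-15625 - n)/18233 = -34502/(-93397/18068) + (-15625 - 1*329465/54642)/18233 = -34502*(-18068/93397) + (-15625 - 329465/54642)*(1/18233) = 623382136/93397 - 854110715/54642*1/18233 = 623382136/93397 - 854110715/996287586 = 620988112052514841/93050271669642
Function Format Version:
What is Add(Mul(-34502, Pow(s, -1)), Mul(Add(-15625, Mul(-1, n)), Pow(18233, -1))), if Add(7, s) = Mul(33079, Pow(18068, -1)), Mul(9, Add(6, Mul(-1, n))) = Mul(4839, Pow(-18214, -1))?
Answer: Rational(620988112052514841, 93050271669642) ≈ 6673.7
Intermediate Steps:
n = Rational(329465, 54642) (n = Add(6, Mul(Rational(-1, 9), Mul(4839, Pow(-18214, -1)))) = Add(6, Mul(Rational(-1, 9), Mul(4839, Rational(-1, 18214)))) = Add(6, Mul(Rational(-1, 9), Rational(-4839, 18214))) = Add(6, Rational(1613, 54642)) = Rational(329465, 54642) ≈ 6.0295)
s = Rational(-93397, 18068) (s = Add(-7, Mul(33079, Pow(18068, -1))) = Add(-7, Mul(33079, Rational(1, 18068))) = Add(-7, Rational(33079, 18068)) = Rational(-93397, 18068) ≈ -5.1692)
Add(Mul(-34502, Pow(s, -1)), Mul(Add(-15625, Mul(-1, n)), Pow(18233, -1))) = Add(Mul(-34502, Pow(Rational(-93397, 18068), -1)), Mul(Add(-15625, Mul(-1, Rational(329465, 54642))), Pow(18233, -1))) = Add(Mul(-34502, Rational(-18068, 93397)), Mul(Add(-15625, Rational(-329465, 54642)), Rational(1, 18233))) = Add(Rational(623382136, 93397), Mul(Rational(-854110715, 54642), Rational(1, 18233))) = Add(Rational(623382136, 93397), Rational(-854110715, 996287586)) = Rational(620988112052514841, 93050271669642)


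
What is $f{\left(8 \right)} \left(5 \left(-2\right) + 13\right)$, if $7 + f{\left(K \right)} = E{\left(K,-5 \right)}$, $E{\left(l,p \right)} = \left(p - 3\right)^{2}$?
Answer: $171$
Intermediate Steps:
$E{\left(l,p \right)} = \left(-3 + p\right)^{2}$
$f{\left(K \right)} = 57$ ($f{\left(K \right)} = -7 + \left(-3 - 5\right)^{2} = -7 + \left(-8\right)^{2} = -7 + 64 = 57$)
$f{\left(8 \right)} \left(5 \left(-2\right) + 13\right) = 57 \left(5 \left(-2\right) + 13\right) = 57 \left(-10 + 13\right) = 57 \cdot 3 = 171$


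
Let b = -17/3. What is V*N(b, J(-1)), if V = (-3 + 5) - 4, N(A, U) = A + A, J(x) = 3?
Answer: 68/3 ≈ 22.667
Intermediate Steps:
b = -17/3 (b = -17*⅓ = -17/3 ≈ -5.6667)
N(A, U) = 2*A
V = -2 (V = 2 - 4 = -2)
V*N(b, J(-1)) = -4*(-17)/3 = -2*(-34/3) = 68/3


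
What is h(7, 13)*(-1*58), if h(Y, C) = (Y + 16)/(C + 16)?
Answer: -46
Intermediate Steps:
h(Y, C) = (16 + Y)/(16 + C)
h(7, 13)*(-1*58) = ((16 + 7)/(16 + 13))*(-1*58) = (23/29)*(-58) = -46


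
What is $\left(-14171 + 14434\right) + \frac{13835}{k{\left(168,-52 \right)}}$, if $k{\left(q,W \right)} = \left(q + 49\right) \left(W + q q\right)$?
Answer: $\frac{1607818047}{6113324} \approx 263.0$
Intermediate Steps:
$k{\left(q,W \right)} = \left(49 + q\right) \left(W + q^{2}\right)$
$\left(-14171 + 14434\right) + \frac{13835}{k{\left(168,-52 \right)}} = \left(-14171 + 14434\right) + \frac{13835}{168^{3} + 49 \left(-52\right) + 49 \cdot 168^{2} - 8736} = 263 + \frac{13835}{4741632 - 2548 + 49 \cdot 28224 - 8736} = 263 + \frac{13835}{4741632 - 2548 + 1382976 - 8736} = 263 + \frac{13835}{6113324} = \frac{1607818047}{6113324}$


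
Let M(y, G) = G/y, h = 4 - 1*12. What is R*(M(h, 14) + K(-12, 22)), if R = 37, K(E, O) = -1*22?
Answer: -3515/4 ≈ -878.75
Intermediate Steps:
K(E, O) = -22
h = -8 (h = 4 - 12 = -8)
R*(M(h, 14) + K(-12, 22)) = 37*(14/(-8) - 22) = 37*(14*(-⅛) - 22) = 37*(-7/4 - 22) = 37*(-95/4) = -3515/4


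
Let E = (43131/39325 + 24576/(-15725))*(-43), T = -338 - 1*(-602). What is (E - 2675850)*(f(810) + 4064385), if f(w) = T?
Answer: -1438663847776331661/132275 ≈ -1.0876e+13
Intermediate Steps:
T = 264 (T = -338 + 602 = 264)
f(w) = 264
E = 45066537/2248675 (E = (43131*(1/39325) + 24576*(-1/15725))*(-43) = (3921/3575 - 24576/15725)*(-43) = -1048059/2248675*(-43) = 45066537/2248675 ≈ 20.041)
(E - 2675850)*(f(810) + 4064385) = (45066537/2248675 - 2675850)*(264 + 4064385) = -6017071932213/2248675*4064649 = -1438663847776331661/132275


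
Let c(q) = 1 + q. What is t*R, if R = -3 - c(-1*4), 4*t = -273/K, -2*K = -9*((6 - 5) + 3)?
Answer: 0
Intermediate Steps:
K = 18 (K = -(-9)*((6 - 5) + 3)/2 = -(-9)*(1 + 3)/2 = -(-9)*4/2 = -½*(-36) = 18)
t = -91/24 (t = (-273/18)/4 = (-273*1/18)/4 = (¼)*(-91/6) = -91/24 ≈ -3.7917)
R = 0 (R = -3 - (1 - 1*4) = -3 - (1 - 4) = -3 - 1*(-3) = -3 + 3 = 0)
t*R = -91/24*0 = 0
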